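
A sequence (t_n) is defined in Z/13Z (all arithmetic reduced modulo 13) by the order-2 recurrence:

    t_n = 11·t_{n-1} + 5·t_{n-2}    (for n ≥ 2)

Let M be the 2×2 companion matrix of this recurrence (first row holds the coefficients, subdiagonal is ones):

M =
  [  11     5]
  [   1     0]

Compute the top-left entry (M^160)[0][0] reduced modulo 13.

(M^160)[0][0] is the top entry after applying M 160 times to the unit state (1, 0). Equivalently it is h_{161} for the auxiliary sequence (h_n) obeying the same recurrence with h_1 = 1 and h_i = 0 for 0 ≤ i < 1:
h_2 = 11·1 + 5·0 = 11
h_3 = 11·11 + 5·1 = 9
h_4 = 11·9 + 5·11 = 11
h_5 = 11·11 + 5·9 = 10
h_6 = 11·10 + 5·11 = 9
h_7 = 11·9 + 5·10 = 6
h_8 = 11·6 + 5·9 = 7
h_9 = 11·7 + 5·6 = 3
h_10 = 11·3 + 5·7 = 3
h_11 = 11·3 + 5·3 = 9
h_12 = 11·9 + 5·3 = 10
h_13 = 11·10 + 5·9 = 12
h_14 = 11·12 + 5·10 = 0
h_15 = 11·0 + 5·12 = 8
h_16 = 11·8 + 5·0 = 10
h_17 = 11·10 + 5·8 = 7
h_18 = 11·7 + 5·10 = 10
h_19 = 11·10 + 5·7 = 2
h_20 = 11·2 + 5·10 = 7
h_21 = 11·7 + 5·2 = 9
h_22 = 11·9 + 5·7 = 4
h_23 = 11·4 + 5·9 = 11
h_24 = 11·11 + 5·4 = 11
h_25 = 11·11 + 5·11 = 7
h_26 = 11·7 + 5·11 = 2
h_27 = 11·2 + 5·7 = 5
h_28 = 11·5 + 5·2 = 0
h_29 = 11·0 + 5·5 = 12
h_30 = 11·12 + 5·0 = 2
h_31 = 11·2 + 5·12 = 4
h_32 = 11·4 + 5·2 = 2
h_33 = 11·2 + 5·4 = 3
h_34 = 11·3 + 5·2 = 4
h_35 = 11·4 + 5·3 = 7
h_36 = 11·7 + 5·4 = 6
h_37 = 11·6 + 5·7 = 10
h_38 = 11·10 + 5·6 = 10
h_39 = 11·10 + 5·10 = 4
h_40 = 11·4 + 5·10 = 3
h_41 = 11·3 + 5·4 = 1
h_42 = 11·1 + 5·3 = 0
h_43 = 11·0 + 5·1 = 5
h_44 = 11·5 + 5·0 = 3
h_45 = 11·3 + 5·5 = 6
h_46 = 11·6 + 5·3 = 3
h_47 = 11·3 + 5·6 = 11
h_48 = 11·11 + 5·3 = 6
h_49 = 11·6 + 5·11 = 4
h_50 = 11·4 + 5·6 = 9
h_51 = 11·9 + 5·4 = 2
h_52 = 11·2 + 5·9 = 2
h_53 = 11·2 + 5·2 = 6
h_54 = 11·6 + 5·2 = 11
h_55 = 11·11 + 5·6 = 8
h_56 = 11·8 + 5·11 = 0
h_57 = 11·0 + 5·8 = 1
(h_56, h_57) = (0, 1) = (h_0, h_1), so the sequence has period 56.
161 ≡ 49 (mod 56), hence h_161 = h_49 = 4.

4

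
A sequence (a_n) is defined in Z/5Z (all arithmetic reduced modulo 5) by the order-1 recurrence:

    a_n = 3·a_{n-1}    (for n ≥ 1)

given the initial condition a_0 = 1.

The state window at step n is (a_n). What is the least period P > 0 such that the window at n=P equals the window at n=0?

4

n=0: window = (1)
n=1: window = (3)
n=2: window = (4)
n=3: window = (2)
n=4: window = (1)
window at n=4 equals window at n=0 → period = 4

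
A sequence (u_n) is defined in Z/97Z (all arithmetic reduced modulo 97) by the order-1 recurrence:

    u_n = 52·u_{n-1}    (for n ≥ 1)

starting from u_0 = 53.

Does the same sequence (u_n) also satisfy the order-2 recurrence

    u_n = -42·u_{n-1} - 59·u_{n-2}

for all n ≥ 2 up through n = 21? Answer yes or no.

yes

Terms u_0..u_21: 53, 40, 43, 5, 66, 37, 81, 41, 95, 90, 24, 84, 3, 59, 61, 68, 44, 57, 54, 92, 31, 60
n=2: candidate gives 43, actual u_2 = 43 ✓
n=3: candidate gives 5, actual u_3 = 5 ✓
n=4: candidate gives 66, actual u_4 = 66 ✓
n=5: candidate gives 37, actual u_5 = 37 ✓
n=6: candidate gives 81, actual u_6 = 81 ✓
n=7: candidate gives 41, actual u_7 = 41 ✓
n=8: candidate gives 95, actual u_8 = 95 ✓
n=9: candidate gives 90, actual u_9 = 90 ✓
n=10: candidate gives 24, actual u_10 = 24 ✓
n=11: candidate gives 84, actual u_11 = 84 ✓
n=12: candidate gives 3, actual u_12 = 3 ✓
n=13: candidate gives 59, actual u_13 = 59 ✓
n=14: candidate gives 61, actual u_14 = 61 ✓
n=15: candidate gives 68, actual u_15 = 68 ✓
n=16: candidate gives 44, actual u_16 = 44 ✓
n=17: candidate gives 57, actual u_17 = 57 ✓
n=18: candidate gives 54, actual u_18 = 54 ✓
n=19: candidate gives 92, actual u_19 = 92 ✓
n=20: candidate gives 31, actual u_20 = 31 ✓
n=21: candidate gives 60, actual u_21 = 60 ✓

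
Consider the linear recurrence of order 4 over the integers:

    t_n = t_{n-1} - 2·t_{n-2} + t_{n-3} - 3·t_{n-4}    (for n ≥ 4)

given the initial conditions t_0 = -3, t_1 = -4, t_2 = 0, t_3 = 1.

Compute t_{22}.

t_4 = 1·1 + -2·0 + 1·-4 + -3·-3 = 6
t_5 = 1·6 + -2·1 + 1·0 + -3·-4 = 16
t_6 = 1·16 + -2·6 + 1·1 + -3·0 = 5
t_7 = 1·5 + -2·16 + 1·6 + -3·1 = -24
t_8 = 1·-24 + -2·5 + 1·16 + -3·6 = -36
t_9 = 1·-36 + -2·-24 + 1·5 + -3·16 = -31
t_10 = 1·-31 + -2·-36 + 1·-24 + -3·5 = 2
t_11 = 1·2 + -2·-31 + 1·-36 + -3·-24 = 100
t_12 = 1·100 + -2·2 + 1·-31 + -3·-36 = 173
t_13 = 1·173 + -2·100 + 1·2 + -3·-31 = 68
t_14 = 1·68 + -2·173 + 1·100 + -3·2 = -184
t_15 = 1·-184 + -2·68 + 1·173 + -3·100 = -447
t_16 = 1·-447 + -2·-184 + 1·68 + -3·173 = -530
t_17 = 1·-530 + -2·-447 + 1·-184 + -3·68 = -24
t_18 = 1·-24 + -2·-530 + 1·-447 + -3·-184 = 1141
t_19 = 1·1141 + -2·-24 + 1·-530 + -3·-447 = 2000
t_20 = 1·2000 + -2·1141 + 1·-24 + -3·-530 = 1284
t_21 = 1·1284 + -2·2000 + 1·1141 + -3·-24 = -1503
t_22 = 1·-1503 + -2·1284 + 1·2000 + -3·1141 = -5494

-5494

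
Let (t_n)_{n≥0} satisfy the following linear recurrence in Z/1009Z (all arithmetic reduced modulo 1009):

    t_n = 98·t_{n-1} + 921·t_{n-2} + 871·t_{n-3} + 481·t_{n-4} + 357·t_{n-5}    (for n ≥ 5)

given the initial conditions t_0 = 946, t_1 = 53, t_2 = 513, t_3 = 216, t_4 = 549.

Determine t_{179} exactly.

t_5 = 98·549 + 921·216 + 871·513 + 481·53 + 357·946 = 299
t_6 = 98·299 + 921·549 + 871·216 + 481·513 + 357·53 = 930
t_7 = 98·930 + 921·299 + 871·549 + 481·216 + 357·513 = 646
t_8 = 98·646 + 921·930 + 871·299 + 481·549 + 357·216 = 885
t_9 = 98·885 + 921·646 + 871·930 + 481·299 + 357·549 = 203
t_10 = 98·203 + 921·885 + 871·646 + 481·930 + 357·299 = 312
Continuing the recurrence:
  t_11 = 566;  t_12 = 455;  t_13 = 56;  t_14 = 911;  t_15 = 581;  t_16 = 485
  t_17 = 524;  t_18 = 230;  t_19 = 605;  t_20 = 813;  t_21 = 139;  t_22 = 900
  t_23 = 892;  t_24 = 762;  t_25 = 37;  t_26 = 360;  t_27 = 181;  t_28 = 987
  t_29 = 87;  t_30 = 323;  t_31 = 455;  t_32 = 682;  t_33 = 71;  t_34 = 953
  t_35 = 280;  t_36 = 475;  t_37 = 527;  t_38 = 896;  t_39 = 769;  t_40 = 982
  t_41 = 53;  t_42 = 928;  t_43 = 819;  t_44 = 580;  t_45 = 701;  t_46 = 631
  t_47 = 594;  t_48 = 52;  t_49 = 333;  t_50 = 399;  t_51 = 22;  t_52 = 756
  t_53 = 81;  t_54 = 960;  t_55 = 443;  t_56 = 402;  t_57 = 210;  t_58 = 48
  t_59 = 213;  t_60 = 159;  t_61 = 650;  t_62 = 319;  t_63 = 70;  t_64 = 239
  t_65 = 602;  t_66 = 103;  t_67 = 50;  t_68 = 241;  t_69 = 505;  t_70 = 292
  t_71 = 640;  t_72 = 205;  t_73 = 166;  t_74 = 593;  t_75 = 493;  t_76 = 634
  t_77 = 144;  t_78 = 693;  t_79 = 876;  t_80 = 618;  t_81 = 815;  t_82 = 765
  t_83 = 494;  t_84 = 346;  t_85 = 70;  t_86 = 102;  t_87 = 649;  t_88 = 294
  t_89 = 799;  t_90 = 596;  t_91 = 470;  t_92 = 171;  t_93 = 16;  t_94 = 178
  t_95 = 437;  t_96 = 547;  t_97 = 807;  t_98 = 425;  t_99 = 388;  t_100 = 629
  t_101 = 371;  t_102 = 242;  t_103 = 459;  t_104 = 872;  t_105 = 982;  t_106 = 180
  t_107 = 8;  t_108 = 871;  t_109 = 945;  t_110 = 989;  t_111 = 14;  t_112 = 910
  t_113 = 568;  t_114 = 715;  t_115 = 45;  t_116 = 87;  t_117 = 483;  t_118 = 993
  t_119 = 860;  t_120 = 262;  t_121 = 669;  t_122 = 778;  t_123 = 699;  t_124 = 725
  t_125 = 671;  t_126 = 930;  t_127 = 138;  t_128 = 457;  t_129 = 549;  t_130 = 344
  t_131 = 869;  t_132 = 1006;  t_133 = 280;  t_134 = 845;  t_135 = 35;  t_136 = 447
  t_137 = 212;  t_138 = 713;  t_139 = 287;  t_140 = 170;  t_141 = 184;  t_142 = 701
  t_143 = 881;  t_144 = 858;  t_145 = 490;  t_146 = 548;  t_147 = 149;  t_148 = 393
  t_149 = 391;  t_150 = 937;  t_151 = 77;  t_152 = 350;  t_153 = 574;  t_154 = 719
  t_155 = 136;  t_156 = 89;  t_157 = 921;  t_158 = 943;  t_159 = 321;  t_160 = 520
  t_161 = 76;  t_162 = 533;  t_163 = 698;  t_164 = 381;  t_165 = 449;  t_166 = 900
  t_167 = 476;  t_168 = 927;  t_169 = 278;  t_170 = 961;  t_171 = 661;  t_172 = 697
  t_173 = 126;  t_174 = 528;  t_175 = 88;  t_176 = 407;  t_177 = 319
t_178 = 98·319 + 921·407 + 871·88 + 481·528 + 357·126 = 741
t_179 = 98·741 + 921·319 + 871·407 + 481·88 + 357·528 = 251

251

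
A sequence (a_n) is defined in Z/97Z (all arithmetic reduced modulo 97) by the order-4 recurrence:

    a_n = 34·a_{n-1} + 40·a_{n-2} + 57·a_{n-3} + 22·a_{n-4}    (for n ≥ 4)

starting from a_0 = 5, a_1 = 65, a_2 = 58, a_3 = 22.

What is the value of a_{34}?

a_4 = 34·22 + 40·58 + 57·65 + 22·5 = 93
a_5 = 34·93 + 40·22 + 57·58 + 22·65 = 48
a_6 = 34·48 + 40·93 + 57·22 + 22·58 = 25
a_7 = 34·25 + 40·48 + 57·93 + 22·22 = 19
a_8 = 34·19 + 40·25 + 57·48 + 22·93 = 26
a_9 = 34·26 + 40·19 + 57·25 + 22·48 = 51
a_10 = 34·51 + 40·26 + 57·19 + 22·25 = 42
a_11 = 34·42 + 40·51 + 57·26 + 22·19 = 33
a_12 = 34·33 + 40·42 + 57·51 + 22·26 = 73
a_13 = 34·73 + 40·33 + 57·42 + 22·51 = 43
a_14 = 34·43 + 40·73 + 57·33 + 22·42 = 9
a_15 = 34·9 + 40·43 + 57·73 + 22·33 = 26
a_16 = 34·26 + 40·9 + 57·43 + 22·73 = 63
a_17 = 34·63 + 40·26 + 57·9 + 22·43 = 82
a_18 = 34·82 + 40·63 + 57·26 + 22·9 = 4
a_19 = 34·4 + 40·82 + 57·63 + 22·26 = 13
a_20 = 34·13 + 40·4 + 57·82 + 22·63 = 66
a_21 = 34·66 + 40·13 + 57·4 + 22·82 = 43
a_22 = 34·43 + 40·66 + 57·13 + 22·4 = 81
a_23 = 34·81 + 40·43 + 57·66 + 22·13 = 83
a_24 = 34·83 + 40·81 + 57·43 + 22·66 = 71
a_25 = 34·71 + 40·83 + 57·81 + 22·43 = 45
a_26 = 34·45 + 40·71 + 57·83 + 22·81 = 19
a_27 = 34·19 + 40·45 + 57·71 + 22·83 = 74
a_28 = 34·74 + 40·19 + 57·45 + 22·71 = 31
a_29 = 34·31 + 40·74 + 57·19 + 22·45 = 73
a_30 = 34·73 + 40·31 + 57·74 + 22·19 = 16
a_31 = 34·16 + 40·73 + 57·31 + 22·74 = 69
a_32 = 34·69 + 40·16 + 57·73 + 22·31 = 69
a_33 = 34·69 + 40·69 + 57·16 + 22·73 = 58
a_34 = 34·58 + 40·69 + 57·69 + 22·16 = 93

93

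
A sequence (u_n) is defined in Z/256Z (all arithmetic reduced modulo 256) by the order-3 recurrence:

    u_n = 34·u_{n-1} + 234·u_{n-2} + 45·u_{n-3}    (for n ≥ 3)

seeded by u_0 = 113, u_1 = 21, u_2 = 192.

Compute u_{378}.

161

u_3 = 34·192 + 234·21 + 45·113 = 143
u_4 = 34·143 + 234·192 + 45·21 = 47
u_5 = 34·47 + 234·143 + 45·192 = 180
u_6 = 34·180 + 234·47 + 45·143 = 1
u_7 = 34·1 + 234·180 + 45·47 = 237
u_8 = 34·237 + 234·1 + 45·180 = 8
Continuing the recurrence:
  u_9 = 223;  u_10 = 151;  u_11 = 76;  u_12 = 81;  u_13 = 197;  u_14 = 144
  u_15 = 111;  u_16 = 255;  u_17 = 164;  u_18 = 97;  u_19 = 157;  u_20 = 88
  u_21 = 63;  u_22 = 103;  u_23 = 188;  u_24 = 49;  u_25 = 117;  u_26 = 96
  u_27 = 79;  u_28 = 207;  u_29 = 148;  u_30 = 193;  u_31 = 77;  u_32 = 168
  u_33 = 159;  u_34 = 55;  u_35 = 44;  u_36 = 17;  u_37 = 37;  u_38 = 48
  u_39 = 47;  u_40 = 159;  u_41 = 132;  u_42 = 33;  u_43 = 253;  u_44 = 248
  u_45 = 255;  u_46 = 7;  u_47 = 156;  u_48 = 241;  u_49 = 213;  u_50 = 0
  u_51 = 15;  u_52 = 111;  u_53 = 116;  u_54 = 129;  u_55 = 173;  u_56 = 72
  u_57 = 95;  u_58 = 215;  u_59 = 12;  u_60 = 209;  u_61 = 133;  u_62 = 208
  u_63 = 239;  u_64 = 63;  u_65 = 100;  u_66 = 225;  u_67 = 93;  u_68 = 152
  u_69 = 191;  u_70 = 167;  u_71 = 124;  u_72 = 177;  u_73 = 53;  u_74 = 160
  u_75 = 207;  u_76 = 15;  u_77 = 84;  u_78 = 65;  u_79 = 13;  u_80 = 232
  u_81 = 31;  u_82 = 119;  u_83 = 236;  u_84 = 145;  u_85 = 229;  u_86 = 112
  u_87 = 175;  u_88 = 223;  u_89 = 68;  u_90 = 161;  u_91 = 189;  u_92 = 56
  u_93 = 127;  u_94 = 71;  u_95 = 92;  u_96 = 113;  u_97 = 149;  u_98 = 64
  u_99 = 143;  u_100 = 175;  u_101 = 52;  u_102 = 1;  u_103 = 109;  u_104 = 136
  u_105 = 223;  u_106 = 23;  u_107 = 204;  u_108 = 81;  u_109 = 69;  u_110 = 16
  u_111 = 111;  u_112 = 127;  u_113 = 36;  u_114 = 97;  u_115 = 29;  u_116 = 216
  u_117 = 63;  u_118 = 231;  u_119 = 60;  u_120 = 49;  u_121 = 245;  u_122 = 224
  u_123 = 79;  u_124 = 79;  u_125 = 20;  u_126 = 193;  u_127 = 205;  u_128 = 40
  u_129 = 159;  u_130 = 183;  u_131 = 172;  u_132 = 17;  u_133 = 165;  u_134 = 176
  u_135 = 47;  u_136 = 31;  u_137 = 4;  u_138 = 33;  u_139 = 125;  u_140 = 120
  u_141 = 255;  u_142 = 135;  u_143 = 28;  u_144 = 241;  u_145 = 85;  u_146 = 128
  u_147 = 15;  u_148 = 239;  u_149 = 244;  u_150 = 129;  u_151 = 45;  u_152 = 200
  u_153 = 95;  u_154 = 87;  u_155 = 140;  u_156 = 209;  u_157 = 5;  u_158 = 80
  u_159 = 239;  u_160 = 191;  u_161 = 228;  u_162 = 225;  u_163 = 221;  u_164 = 24
  u_165 = 191;  u_166 = 39;  u_167 = 252;  u_168 = 177;  u_169 = 181;  u_170 = 32
  u_171 = 207;  u_172 = 143;  u_173 = 212;  u_174 = 65;  u_175 = 141;  u_176 = 104
  u_177 = 31;  u_178 = 247;  u_179 = 108;  u_180 = 145;  u_181 = 101;  u_182 = 240
  u_183 = 175;  u_184 = 95;  u_185 = 196;  u_186 = 161;  u_187 = 61;  u_188 = 184
  u_189 = 127;  u_190 = 199;  u_191 = 220;  u_192 = 113;  u_193 = 21;  u_194 = 192
  u_195 = 143;  u_196 = 47;  u_197 = 180;  u_198 = 1;  u_199 = 237;  u_200 = 8
  u_201 = 223;  u_202 = 151;  u_203 = 76;  u_204 = 81;  u_205 = 197;  u_206 = 144
  u_207 = 111;  u_208 = 255;  u_209 = 164;  u_210 = 97;  u_211 = 157;  u_212 = 88
  u_213 = 63;  u_214 = 103;  u_215 = 188;  u_216 = 49;  u_217 = 117;  u_218 = 96
  u_219 = 79;  u_220 = 207;  u_221 = 148;  u_222 = 193;  u_223 = 77;  u_224 = 168
  u_225 = 159;  u_226 = 55;  u_227 = 44;  u_228 = 17;  u_229 = 37;  u_230 = 48
  u_231 = 47;  u_232 = 159;  u_233 = 132;  u_234 = 33;  u_235 = 253;  u_236 = 248
  u_237 = 255;  u_238 = 7;  u_239 = 156;  u_240 = 241;  u_241 = 213;  u_242 = 0
  u_243 = 15;  u_244 = 111;  u_245 = 116;  u_246 = 129;  u_247 = 173;  u_248 = 72
  u_249 = 95;  u_250 = 215;  u_251 = 12;  u_252 = 209;  u_253 = 133;  u_254 = 208
  u_255 = 239;  u_256 = 63;  u_257 = 100;  u_258 = 225;  u_259 = 93;  u_260 = 152
  u_261 = 191;  u_262 = 167;  u_263 = 124;  u_264 = 177;  u_265 = 53;  u_266 = 160
  u_267 = 207;  u_268 = 15;  u_269 = 84;  u_270 = 65;  u_271 = 13;  u_272 = 232
  u_273 = 31;  u_274 = 119;  u_275 = 236;  u_276 = 145;  u_277 = 229;  u_278 = 112
  u_279 = 175;  u_280 = 223;  u_281 = 68;  u_282 = 161;  u_283 = 189;  u_284 = 56
  u_285 = 127;  u_286 = 71;  u_287 = 92;  u_288 = 113;  u_289 = 149;  u_290 = 64
  u_291 = 143;  u_292 = 175;  u_293 = 52;  u_294 = 1;  u_295 = 109;  u_296 = 136
  u_297 = 223;  u_298 = 23;  u_299 = 204;  u_300 = 81;  u_301 = 69;  u_302 = 16
  u_303 = 111;  u_304 = 127;  u_305 = 36;  u_306 = 97;  u_307 = 29;  u_308 = 216
  u_309 = 63;  u_310 = 231;  u_311 = 60;  u_312 = 49;  u_313 = 245;  u_314 = 224
  u_315 = 79;  u_316 = 79;  u_317 = 20;  u_318 = 193;  u_319 = 205;  u_320 = 40
  u_321 = 159;  u_322 = 183;  u_323 = 172;  u_324 = 17;  u_325 = 165;  u_326 = 176
  u_327 = 47;  u_328 = 31;  u_329 = 4;  u_330 = 33;  u_331 = 125;  u_332 = 120
  u_333 = 255;  u_334 = 135;  u_335 = 28;  u_336 = 241;  u_337 = 85;  u_338 = 128
  u_339 = 15;  u_340 = 239;  u_341 = 244;  u_342 = 129;  u_343 = 45;  u_344 = 200
  u_345 = 95;  u_346 = 87;  u_347 = 140;  u_348 = 209;  u_349 = 5;  u_350 = 80
  u_351 = 239;  u_352 = 191;  u_353 = 228;  u_354 = 225;  u_355 = 221;  u_356 = 24
  u_357 = 191;  u_358 = 39;  u_359 = 252;  u_360 = 177;  u_361 = 181;  u_362 = 32
  u_363 = 207;  u_364 = 143;  u_365 = 212;  u_366 = 65;  u_367 = 141;  u_368 = 104
  u_369 = 31;  u_370 = 247;  u_371 = 108;  u_372 = 145;  u_373 = 101;  u_374 = 240
  u_375 = 175;  u_376 = 95
u_377 = 34·95 + 234·175 + 45·240 = 196
u_378 = 34·196 + 234·95 + 45·175 = 161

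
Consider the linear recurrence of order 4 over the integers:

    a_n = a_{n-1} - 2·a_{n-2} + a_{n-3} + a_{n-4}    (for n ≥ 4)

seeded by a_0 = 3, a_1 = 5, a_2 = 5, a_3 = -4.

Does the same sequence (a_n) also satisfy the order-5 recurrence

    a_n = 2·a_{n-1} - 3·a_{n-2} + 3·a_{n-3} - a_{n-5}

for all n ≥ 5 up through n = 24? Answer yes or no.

yes

Terms a_0..a_24: 3, 5, 5, -4, -6, 12, 25, -9, -53, 2, 124, 58, -241, -231, 433, 712, -626, -1848, 549, 4331, 759, -9202, -5840, 17654, 20891
n=5: candidate gives 12, actual a_5 = 12 ✓
n=6: candidate gives 25, actual a_6 = 25 ✓
n=7: candidate gives -9, actual a_7 = -9 ✓
n=8: candidate gives -53, actual a_8 = -53 ✓
n=9: candidate gives 2, actual a_9 = 2 ✓
n=10: candidate gives 124, actual a_10 = 124 ✓
n=11: candidate gives 58, actual a_11 = 58 ✓
n=12: candidate gives -241, actual a_12 = -241 ✓
n=13: candidate gives -231, actual a_13 = -231 ✓
n=14: candidate gives 433, actual a_14 = 433 ✓
n=15: candidate gives 712, actual a_15 = 712 ✓
n=16: candidate gives -626, actual a_16 = -626 ✓
n=17: candidate gives -1848, actual a_17 = -1848 ✓
n=18: candidate gives 549, actual a_18 = 549 ✓
n=19: candidate gives 4331, actual a_19 = 4331 ✓
n=20: candidate gives 759, actual a_20 = 759 ✓
n=21: candidate gives -9202, actual a_21 = -9202 ✓
n=22: candidate gives -5840, actual a_22 = -5840 ✓
n=23: candidate gives 17654, actual a_23 = 17654 ✓
n=24: candidate gives 20891, actual a_24 = 20891 ✓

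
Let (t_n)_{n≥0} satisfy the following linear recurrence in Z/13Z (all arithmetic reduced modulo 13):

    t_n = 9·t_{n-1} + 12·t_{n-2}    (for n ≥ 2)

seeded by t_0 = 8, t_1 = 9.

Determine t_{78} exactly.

t_2 = 9·9 + 12·8 = 8
t_3 = 9·8 + 12·9 = 11
t_4 = 9·11 + 12·8 = 0
t_5 = 9·0 + 12·11 = 2
t_6 = 9·2 + 12·0 = 5
t_7 = 9·5 + 12·2 = 4
t_8 = 9·4 + 12·5 = 5
t_9 = 9·5 + 12·4 = 2
t_10 = 9·2 + 12·5 = 0
t_11 = 9·0 + 12·2 = 11
t_12 = 9·11 + 12·0 = 8
t_13 = 9·8 + 12·11 = 9
(t_12, t_13) = (8, 9) = (t_0, t_1), so the sequence has period 12.
78 ≡ 6 (mod 12), hence t_78 = t_6 = 5.

5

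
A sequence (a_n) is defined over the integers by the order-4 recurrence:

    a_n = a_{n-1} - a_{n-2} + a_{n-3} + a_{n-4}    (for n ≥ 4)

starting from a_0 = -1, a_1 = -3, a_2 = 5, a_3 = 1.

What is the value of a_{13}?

a_4 = 1·1 + -1·5 + 1·-3 + 1·-1 = -8
a_5 = 1·-8 + -1·1 + 1·5 + 1·-3 = -7
a_6 = 1·-7 + -1·-8 + 1·1 + 1·5 = 7
a_7 = 1·7 + -1·-7 + 1·-8 + 1·1 = 7
a_8 = 1·7 + -1·7 + 1·-7 + 1·-8 = -15
a_9 = 1·-15 + -1·7 + 1·7 + 1·-7 = -22
a_10 = 1·-22 + -1·-15 + 1·7 + 1·7 = 7
a_11 = 1·7 + -1·-22 + 1·-15 + 1·7 = 21
a_12 = 1·21 + -1·7 + 1·-22 + 1·-15 = -23
a_13 = 1·-23 + -1·21 + 1·7 + 1·-22 = -59

-59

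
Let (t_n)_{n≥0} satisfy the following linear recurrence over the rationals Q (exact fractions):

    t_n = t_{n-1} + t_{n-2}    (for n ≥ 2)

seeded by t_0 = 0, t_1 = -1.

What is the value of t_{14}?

-377

t_2 = 1·-1 + 1·0 = -1
t_3 = 1·-1 + 1·-1 = -2
t_4 = 1·-2 + 1·-1 = -3
t_5 = 1·-3 + 1·-2 = -5
t_6 = 1·-5 + 1·-3 = -8
t_7 = 1·-8 + 1·-5 = -13
t_8 = 1·-13 + 1·-8 = -21
t_9 = 1·-21 + 1·-13 = -34
t_10 = 1·-34 + 1·-21 = -55
t_11 = 1·-55 + 1·-34 = -89
t_12 = 1·-89 + 1·-55 = -144
t_13 = 1·-144 + 1·-89 = -233
t_14 = 1·-233 + 1·-144 = -377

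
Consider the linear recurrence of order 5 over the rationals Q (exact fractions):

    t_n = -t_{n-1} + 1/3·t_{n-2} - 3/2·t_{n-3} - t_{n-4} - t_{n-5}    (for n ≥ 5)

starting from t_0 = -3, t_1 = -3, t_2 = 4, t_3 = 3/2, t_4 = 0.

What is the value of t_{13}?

t_5 = -1·0 + 1/3·3/2 + -3/2·4 + -1·-3 + -1·-3 = 1/2
t_6 = -1·1/2 + 1/3·0 + -3/2·3/2 + -1·4 + -1·-3 = -15/4
t_7 = -1·-15/4 + 1/3·1/2 + -3/2·0 + -1·3/2 + -1·4 = -19/12
t_8 = -1·-19/12 + 1/3·-15/4 + -3/2·1/2 + -1·0 + -1·3/2 = -23/12
t_9 = -1·-23/12 + 1/3·-19/12 + -3/2·-15/4 + -1·1/2 + -1·0 = 469/72
t_10 = -1·469/72 + 1/3·-23/12 + -3/2·-19/12 + -1·-15/4 + -1·1/2 = -55/36
t_11 = -1·-55/36 + 1/3·469/72 + -3/2·-23/12 + -1·-19/12 + -1·-15/4 = 643/54
t_12 = -1·643/54 + 1/3·-55/36 + -3/2·469/72 + -1·-23/12 + -1·-19/12 = -299/16
t_13 = -1·-299/16 + 1/3·643/54 + -3/2·-55/36 + -1·469/72 + -1·-23/12 = 26375/1296

26375/1296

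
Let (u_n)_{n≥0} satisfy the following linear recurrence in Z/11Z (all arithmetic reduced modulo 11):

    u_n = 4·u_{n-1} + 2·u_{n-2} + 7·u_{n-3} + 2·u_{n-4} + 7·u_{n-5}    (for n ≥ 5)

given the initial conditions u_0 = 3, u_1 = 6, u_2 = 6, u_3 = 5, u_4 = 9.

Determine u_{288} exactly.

u_5 = 4·9 + 2·5 + 7·6 + 2·6 + 7·3 = 0
u_6 = 4·0 + 2·9 + 7·5 + 2·6 + 7·6 = 8
u_7 = 4·8 + 2·0 + 7·9 + 2·5 + 7·6 = 4
u_8 = 4·4 + 2·8 + 7·0 + 2·9 + 7·5 = 8
u_9 = 4·8 + 2·4 + 7·8 + 2·0 + 7·9 = 5
u_10 = 4·5 + 2·8 + 7·4 + 2·8 + 7·0 = 3
Continuing the recurrence:
  u_11 = 10;  u_12 = 4;  u_13 = 2;  u_14 = 6;  u_15 = 9;  u_16 = 8
  u_17 = 3;  u_18 = 7;  u_19 = 7;  u_20 = 10;  u_21 = 0;  u_22 = 5
  u_23 = 10;  u_24 = 9;  u_25 = 7;  u_26 = 5;  u_27 = 9;  u_28 = 7
  u_29 = 4;  u_30 = 9;  u_31 = 3;  u_32 = 3;  u_33 = 6;  u_34 = 9
  u_35 = 6;  u_36 = 1;  u_37 = 2;  u_38 = 2;  u_39 = 6;  u_40 = 9
  u_41 = 7;  u_42 = 7;  u_43 = 10;  u_44 = 9;  u_45 = 6;  u_46 = 10
  u_47 = 8;  u_48 = 6;  u_49 = 9;  u_50 = 1;  u_51 = 7;  u_52 = 7
  u_53 = 10;  u_54 = 3;  u_55 = 3;  u_56 = 8;  u_57 = 7;  u_58 = 9
  u_59 = 1;  u_60 = 9;  u_61 = 6;  u_62 = 6;  u_63 = 10;  u_64 = 9
  u_65 = 8;  u_66 = 9;  u_67 = 1;  u_68 = 1;  u_69 = 5;  u_70 = 4
  u_71 = 10;  u_72 = 4;  u_73 = 4;  u_74 = 5;  u_75 = 5;  u_76 = 4
  u_77 = 9;  u_78 = 7;  u_79 = 9;  u_80 = 2;  u_81 = 0;  u_82 = 1
  u_83 = 8;  u_84 = 2;  u_85 = 1;  u_86 = 0;  u_87 = 6;  u_88 = 3
  u_89 = 7;  u_90 = 6;  u_91 = 5;  u_92 = 8;  u_93 = 9;  u_94 = 5
  u_95 = 3;  u_96 = 4;  u_97 = 10;  u_98 = 10;  u_99 = 8;  u_100 = 8
  u_101 = 1;  u_102 = 1;  u_103 = 5;  u_104 = 2;  u_105 = 6;  u_106 = 6
  u_107 = 1;  u_108 = 9;  u_109 = 7;  u_110 = 8;  u_111 = 10;  u_112 = 9
  u_113 = 2;  u_114 = 7;  u_115 = 6;  u_116 = 8;  u_117 = 6;  u_118 = 0
  u_119 = 8;  u_120 = 0;  u_121 = 7;  u_122 = 5;  u_123 = 6;  u_124 = 7
  u_125 = 1;  u_126 = 9;  u_127 = 2;  u_128 = 1;  u_129 = 1;  u_130 = 1
  u_131 = 3;  u_132 = 4;  u_133 = 5;  u_134 = 3;  u_135 = 8;  u_136 = 3
  u_137 = 10;  u_138 = 0;  u_139 = 1;  u_140 = 4;  u_141 = 4;  u_142 = 2
  u_143 = 2;  u_144 = 0;  u_145 = 10;  u_146 = 9;  u_147 = 8;  u_148 = 2
  u_149 = 8;  u_150 = 4;  u_151 = 4;  u_152 = 8;  u_153 = 10;  u_154 = 5
  u_155 = 0;  u_156 = 3;  u_157 = 2;  u_158 = 6;  u_159 = 7;  u_160 = 5
  u_161 = 2;  u_162 = 5;  u_163 = 5;  u_164 = 4;  u_165 = 1;  u_166 = 5
  u_167 = 7;  u_168 = 0;  u_169 = 2;  u_170 = 8;  u_171 = 8;  u_172 = 1
  u_173 = 3;  u_174 = 1;  u_175 = 1;  u_176 = 8;  u_177 = 10;  u_178 = 9
  u_179 = 0;  u_180 = 1;  u_181 = 0;  u_182 = 2;  u_183 = 1;  u_184 = 10
  u_185 = 8;  u_186 = 8;  u_187 = 2;  u_188 = 8;  u_189 = 2;  u_190 = 0
  u_191 = 10;  u_192 = 7;  u_193 = 9;  u_194 = 2;  u_195 = 7;  u_196 = 3
  u_197 = 8;  u_198 = 0;  u_199 = 10;  u_200 = 8;  u_201 = 1;  u_202 = 3
  u_203 = 2;  u_204 = 8;  u_205 = 5;  u_206 = 8;  u_207 = 2;  u_208 = 1
  u_209 = 9;  u_210 = 4;  u_211 = 2;  u_212 = 7;  u_213 = 8;  u_214 = 10
  u_215 = 5;  u_216 = 3;  u_217 = 3;  u_218 = 8;  u_219 = 7;  u_220 = 7
  u_221 = 4;  u_222 = 6;  u_223 = 8;  u_224 = 3;  u_225 = 6;  u_226 = 5
  u_227 = 1;  u_228 = 8;  u_229 = 3;  u_230 = 10;  u_231 = 7;  u_232 = 4
  u_233 = 8;  u_234 = 9;  u_235 = 10;  u_236 = 6;  u_237 = 8;  u_238 = 1
  u_239 = 2;  u_240 = 5;  u_241 = 1;  u_242 = 9;  u_243 = 7;  u_244 = 0
  u_245 = 4;  u_246 = 2;  u_247 = 5;  u_248 = 2;  u_249 = 7;  u_250 = 0
  u_251 = 8;  u_252 = 10;  u_253 = 7;  u_254 = 10;  u_255 = 8;  u_256 = 1
  u_257 = 9;  u_258 = 9;  u_259 = 4;  u_260 = 1;  u_261 = 1;  u_262 = 5
  u_263 = 1;  u_264 = 7;  u_265 = 8;  u_266 = 4;  u_267 = 8;  u_268 = 7
  u_269 = 5;  u_270 = 0;  u_271 = 4;  u_272 = 0;  u_273 = 1;  u_274 = 1
  u_275 = 3;  u_276 = 5;  u_277 = 2;  u_278 = 4;  u_279 = 2;  u_280 = 6
  u_281 = 7;  u_282 = 10;  u_283 = 7;  u_284 = 2;  u_285 = 5;  u_286 = 10
u_287 = 4·10 + 2·5 + 7·2 + 2·7 + 7·10 = 5
u_288 = 4·5 + 2·10 + 7·5 + 2·2 + 7·7 = 7

7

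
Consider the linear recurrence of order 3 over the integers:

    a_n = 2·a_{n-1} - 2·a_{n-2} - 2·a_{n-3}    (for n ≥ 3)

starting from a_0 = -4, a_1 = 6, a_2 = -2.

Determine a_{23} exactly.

3136256

a_3 = 2·-2 + -2·6 + -2·-4 = -8
a_4 = 2·-8 + -2·-2 + -2·6 = -24
a_5 = 2·-24 + -2·-8 + -2·-2 = -28
a_6 = 2·-28 + -2·-24 + -2·-8 = 8
a_7 = 2·8 + -2·-28 + -2·-24 = 120
a_8 = 2·120 + -2·8 + -2·-28 = 280
a_9 = 2·280 + -2·120 + -2·8 = 304
a_10 = 2·304 + -2·280 + -2·120 = -192
a_11 = 2·-192 + -2·304 + -2·280 = -1552
a_12 = 2·-1552 + -2·-192 + -2·304 = -3328
a_13 = 2·-3328 + -2·-1552 + -2·-192 = -3168
a_14 = 2·-3168 + -2·-3328 + -2·-1552 = 3424
a_15 = 2·3424 + -2·-3168 + -2·-3328 = 19840
a_16 = 2·19840 + -2·3424 + -2·-3168 = 39168
a_17 = 2·39168 + -2·19840 + -2·3424 = 31808
a_18 = 2·31808 + -2·39168 + -2·19840 = -54400
a_19 = 2·-54400 + -2·31808 + -2·39168 = -250752
a_20 = 2·-250752 + -2·-54400 + -2·31808 = -456320
a_21 = 2·-456320 + -2·-250752 + -2·-54400 = -302336
a_22 = 2·-302336 + -2·-456320 + -2·-250752 = 809472
a_23 = 2·809472 + -2·-302336 + -2·-456320 = 3136256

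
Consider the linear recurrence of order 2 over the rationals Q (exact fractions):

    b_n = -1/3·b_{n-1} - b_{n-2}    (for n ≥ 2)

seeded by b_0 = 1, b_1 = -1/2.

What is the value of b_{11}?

b_2 = -1/3·-1/2 + -1·1 = -5/6
b_3 = -1/3·-5/6 + -1·-1/2 = 7/9
b_4 = -1/3·7/9 + -1·-5/6 = 31/54
b_5 = -1/3·31/54 + -1·7/9 = -157/162
b_6 = -1/3·-157/162 + -1·31/54 = -61/243
b_7 = -1/3·-61/243 + -1·-157/162 = 1535/1458
b_8 = -1/3·1535/1458 + -1·-61/243 = -437/4374
b_9 = -1/3·-437/4374 + -1·1535/1458 = -6689/6561
b_10 = -1/3·-6689/6561 + -1·-437/4374 = 17311/39366
b_11 = -1/3·17311/39366 + -1·-6689/6561 = 103091/118098

103091/118098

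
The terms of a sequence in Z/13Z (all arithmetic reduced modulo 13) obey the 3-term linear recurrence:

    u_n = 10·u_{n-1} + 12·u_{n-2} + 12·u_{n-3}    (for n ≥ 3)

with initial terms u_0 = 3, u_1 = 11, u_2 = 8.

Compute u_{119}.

u_3 = 10·8 + 12·11 + 12·3 = 1
u_4 = 10·1 + 12·8 + 12·11 = 4
u_5 = 10·4 + 12·1 + 12·8 = 5
u_6 = 10·5 + 12·4 + 12·1 = 6
u_7 = 10·6 + 12·5 + 12·4 = 12
u_8 = 10·12 + 12·6 + 12·5 = 5
u_9 = 10·5 + 12·12 + 12·6 = 6
u_10 = 10·6 + 12·5 + 12·12 = 4
u_11 = 10·4 + 12·6 + 12·5 = 3
u_12 = 10·3 + 12·4 + 12·6 = 7
u_13 = 10·7 + 12·3 + 12·4 = 11
u_14 = 10·11 + 12·7 + 12·3 = 9
u_15 = 10·9 + 12·11 + 12·7 = 7
u_16 = 10·7 + 12·9 + 12·11 = 11
u_17 = 10·11 + 12·7 + 12·9 = 3
u_18 = 10·3 + 12·11 + 12·7 = 12
u_19 = 10·12 + 12·3 + 12·11 = 2
u_20 = 10·2 + 12·12 + 12·3 = 5
u_21 = 10·5 + 12·2 + 12·12 = 10
u_22 = 10·10 + 12·5 + 12·2 = 2
u_23 = 10·2 + 12·10 + 12·5 = 5
u_24 = 10·5 + 12·2 + 12·10 = 12
u_25 = 10·12 + 12·5 + 12·2 = 9
u_26 = 10·9 + 12·12 + 12·5 = 8
u_27 = 10·8 + 12·9 + 12·12 = 7
u_28 = 10·7 + 12·8 + 12·9 = 1
u_29 = 10·1 + 12·7 + 12·8 = 8
u_30 = 10·8 + 12·1 + 12·7 = 7
u_31 = 10·7 + 12·8 + 12·1 = 9
u_32 = 10·9 + 12·7 + 12·8 = 10
u_33 = 10·10 + 12·9 + 12·7 = 6
u_34 = 10·6 + 12·10 + 12·9 = 2
u_35 = 10·2 + 12·6 + 12·10 = 4
u_36 = 10·4 + 12·2 + 12·6 = 6
u_37 = 10·6 + 12·4 + 12·2 = 2
u_38 = 10·2 + 12·6 + 12·4 = 10
u_39 = 10·10 + 12·2 + 12·6 = 1
u_40 = 10·1 + 12·10 + 12·2 = 11
u_41 = 10·11 + 12·1 + 12·10 = 8
u_42 = 10·8 + 12·11 + 12·1 = 3
u_43 = 10·3 + 12·8 + 12·11 = 11
u_44 = 10·11 + 12·3 + 12·8 = 8
(u_42, u_43, u_44) = (3, 11, 8) = (u_0, u_1, u_2), so the sequence has period 42.
119 ≡ 35 (mod 42), hence u_119 = u_35 = 4.

4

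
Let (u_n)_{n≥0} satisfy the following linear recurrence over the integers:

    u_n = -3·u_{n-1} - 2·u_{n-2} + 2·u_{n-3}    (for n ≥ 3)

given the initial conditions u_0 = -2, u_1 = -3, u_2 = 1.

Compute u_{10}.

-41

u_3 = -3·1 + -2·-3 + 2·-2 = -1
u_4 = -3·-1 + -2·1 + 2·-3 = -5
u_5 = -3·-5 + -2·-1 + 2·1 = 19
u_6 = -3·19 + -2·-5 + 2·-1 = -49
u_7 = -3·-49 + -2·19 + 2·-5 = 99
u_8 = -3·99 + -2·-49 + 2·19 = -161
u_9 = -3·-161 + -2·99 + 2·-49 = 187
u_10 = -3·187 + -2·-161 + 2·99 = -41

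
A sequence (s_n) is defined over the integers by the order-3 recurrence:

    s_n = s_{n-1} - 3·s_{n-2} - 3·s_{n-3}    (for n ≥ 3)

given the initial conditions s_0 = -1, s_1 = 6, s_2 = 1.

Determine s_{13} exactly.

s_3 = 1·1 + -3·6 + -3·-1 = -14
s_4 = 1·-14 + -3·1 + -3·6 = -35
s_5 = 1·-35 + -3·-14 + -3·1 = 4
s_6 = 1·4 + -3·-35 + -3·-14 = 151
s_7 = 1·151 + -3·4 + -3·-35 = 244
s_8 = 1·244 + -3·151 + -3·4 = -221
s_9 = 1·-221 + -3·244 + -3·151 = -1406
s_10 = 1·-1406 + -3·-221 + -3·244 = -1475
s_11 = 1·-1475 + -3·-1406 + -3·-221 = 3406
s_12 = 1·3406 + -3·-1475 + -3·-1406 = 12049
s_13 = 1·12049 + -3·3406 + -3·-1475 = 6256

6256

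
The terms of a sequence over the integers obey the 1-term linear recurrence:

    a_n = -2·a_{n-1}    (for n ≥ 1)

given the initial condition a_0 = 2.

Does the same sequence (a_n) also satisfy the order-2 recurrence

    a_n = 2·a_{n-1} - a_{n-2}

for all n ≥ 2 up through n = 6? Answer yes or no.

Terms a_0..a_6: 2, -4, 8, -16, 32, -64, 128
n=2: candidate gives -10, actual a_2 = 8 ✗

no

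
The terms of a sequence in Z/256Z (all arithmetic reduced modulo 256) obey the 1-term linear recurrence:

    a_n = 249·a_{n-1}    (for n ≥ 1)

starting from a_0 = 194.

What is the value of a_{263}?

a_1 = 249·194 = 178
a_2 = 249·178 = 34
a_3 = 249·34 = 18
a_4 = 249·18 = 130
a_5 = 249·130 = 114
a_6 = 249·114 = 226
a_7 = 249·226 = 210
a_8 = 249·210 = 66
a_9 = 249·66 = 50
a_10 = 249·50 = 162
a_11 = 249·162 = 146
a_12 = 249·146 = 2
a_13 = 249·2 = 242
a_14 = 249·242 = 98
a_15 = 249·98 = 82
a_16 = 249·82 = 194
(a_16) = (194) = (a_0), so the sequence has period 16.
263 ≡ 7 (mod 16), hence a_263 = a_7 = 210.

210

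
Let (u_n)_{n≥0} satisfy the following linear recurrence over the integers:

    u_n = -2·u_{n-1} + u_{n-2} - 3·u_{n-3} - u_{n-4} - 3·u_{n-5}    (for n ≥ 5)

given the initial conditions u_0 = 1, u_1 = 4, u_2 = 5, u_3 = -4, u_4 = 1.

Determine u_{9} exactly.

-1155

u_5 = -2·1 + 1·-4 + -3·5 + -1·4 + -3·1 = -28
u_6 = -2·-28 + 1·1 + -3·-4 + -1·5 + -3·4 = 52
u_7 = -2·52 + 1·-28 + -3·1 + -1·-4 + -3·5 = -146
u_8 = -2·-146 + 1·52 + -3·-28 + -1·1 + -3·-4 = 439
u_9 = -2·439 + 1·-146 + -3·52 + -1·-28 + -3·1 = -1155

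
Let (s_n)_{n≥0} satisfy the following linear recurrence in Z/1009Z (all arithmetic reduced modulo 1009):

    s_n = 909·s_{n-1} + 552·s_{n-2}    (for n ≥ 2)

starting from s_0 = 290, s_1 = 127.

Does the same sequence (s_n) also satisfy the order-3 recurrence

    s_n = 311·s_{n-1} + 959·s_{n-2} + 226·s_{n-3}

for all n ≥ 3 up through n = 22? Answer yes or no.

Terms s_0..s_22: 290, 127, 66, 946, 354, 454, 676, 379, 264, 179, 694, 147, 103, 214, 141, 101, 129, 474, 601, 757, 775, 331, 181
n=3: candidate gives 5, actual s_3 = 946 ✗

no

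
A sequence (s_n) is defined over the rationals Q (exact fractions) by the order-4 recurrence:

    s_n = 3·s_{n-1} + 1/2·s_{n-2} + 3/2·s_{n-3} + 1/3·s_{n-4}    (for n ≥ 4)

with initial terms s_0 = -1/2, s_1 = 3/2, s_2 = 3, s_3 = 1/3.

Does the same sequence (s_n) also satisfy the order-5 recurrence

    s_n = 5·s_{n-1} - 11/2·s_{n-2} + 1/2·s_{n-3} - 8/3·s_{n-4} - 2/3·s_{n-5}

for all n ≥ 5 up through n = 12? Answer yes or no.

Terms s_0..s_12: -1/2, 3/2, 3, 1/3, 55/12, 227/12, 1453/24, 14261/72, 94231/144, 310939/144, 2051243/288, 20299127/864, 133922317/1728
n=5: candidate gives 227/12, actual s_5 = 227/12 ✓
n=6: candidate gives 1453/24, actual s_6 = 1453/24 ✓
n=7: candidate gives 14261/72, actual s_7 = 14261/72 ✓
n=8: candidate gives 94231/144, actual s_8 = 94231/144 ✓
n=9: candidate gives 310939/144, actual s_9 = 310939/144 ✓
n=10: candidate gives 2051243/288, actual s_10 = 2051243/288 ✓
n=11: candidate gives 20299127/864, actual s_11 = 20299127/864 ✓
n=12: candidate gives 133922317/1728, actual s_12 = 133922317/1728 ✓

yes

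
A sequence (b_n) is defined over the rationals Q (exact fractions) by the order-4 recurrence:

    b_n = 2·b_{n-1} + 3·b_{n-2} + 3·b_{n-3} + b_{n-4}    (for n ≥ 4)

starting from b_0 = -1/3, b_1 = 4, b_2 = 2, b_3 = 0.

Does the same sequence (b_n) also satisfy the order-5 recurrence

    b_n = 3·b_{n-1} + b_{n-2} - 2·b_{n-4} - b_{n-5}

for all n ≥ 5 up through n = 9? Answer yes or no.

yes

Terms b_0..b_9: -1/3, 4, 2, 0, 53/3, 136/3, 437/3, 1441/3, 4654/3, 5026
n=5: candidate gives 136/3, actual b_5 = 136/3 ✓
n=6: candidate gives 437/3, actual b_6 = 437/3 ✓
n=7: candidate gives 1441/3, actual b_7 = 1441/3 ✓
n=8: candidate gives 4654/3, actual b_8 = 4654/3 ✓
n=9: candidate gives 5026, actual b_9 = 5026 ✓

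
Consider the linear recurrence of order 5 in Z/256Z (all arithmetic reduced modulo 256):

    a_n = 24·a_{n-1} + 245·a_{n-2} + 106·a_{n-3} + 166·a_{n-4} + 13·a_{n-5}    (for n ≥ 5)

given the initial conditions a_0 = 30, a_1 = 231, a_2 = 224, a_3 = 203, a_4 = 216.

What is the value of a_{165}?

a_5 = 24·216 + 245·203 + 106·224 + 166·231 + 13·30 = 151
a_6 = 24·151 + 245·216 + 106·203 + 166·224 + 13·231 = 233
a_7 = 24·233 + 245·151 + 106·216 + 166·203 + 13·224 = 205
a_8 = 24·205 + 245·233 + 106·151 + 166·216 + 13·203 = 26
a_9 = 24·26 + 245·205 + 106·233 + 166·151 + 13·216 = 253
a_10 = 24·253 + 245·26 + 106·205 + 166·233 + 13·151 = 61
Continuing the recurrence:
  a_11 = 96;  a_12 = 104;  a_13 = 66;  a_14 = 223;  a_15 = 123;  a_16 = 151
  a_17 = 73;  a_18 = 61;  a_19 = 48;  a_20 = 68;  a_21 = 147;  a_22 = 255
  a_23 = 248;  a_24 = 177;  a_25 = 76;  a_26 = 6;  a_27 = 89;  a_28 = 236
  a_29 = 14;  a_30 = 198;  a_31 = 178;  a_32 = 135;  a_33 = 14;  a_34 = 81
  a_35 = 94;  a_36 = 181;  a_37 = 103;  a_38 = 9;  a_39 = 110;  a_40 = 183
  a_41 = 35;  a_42 = 8;  a_43 = 206;  a_44 = 182;  a_45 = 131;  a_46 = 185
  a_47 = 15;  a_48 = 45;  a_49 = 93;  a_50 = 156;  a_51 = 98;  a_52 = 239
  a_53 = 97;  a_54 = 72;  a_55 = 3;  a_56 = 78;  a_57 = 8;  a_58 = 65
  a_59 = 166;  a_60 = 208;  a_61 = 110;  a_62 = 170;  a_63 = 71;  a_64 = 52
  a_65 = 27;  a_66 = 132;  a_67 = 107;  a_68 = 221;  a_69 = 237;  a_70 = 254
  a_71 = 57;  a_72 = 77;  a_73 = 216;  a_74 = 72;  a_75 = 54;  a_76 = 59
  a_77 = 255;  a_78 = 99;  a_79 = 109;  a_80 = 141;  a_81 = 224;  a_82 = 56
  a_83 = 183;  a_84 = 119;  a_85 = 228;  a_86 = 185;  a_87 = 84;  a_88 = 202
  a_89 = 209;  a_90 = 60;  a_91 = 38;  a_92 = 198;  a_93 = 142;  a_94 = 15
  a_95 = 250;  a_96 = 233;  a_97 = 114;  a_98 = 33;  a_99 = 139;  a_100 = 153
  a_101 = 202;  a_102 = 27;  a_103 = 3;  a_104 = 8;  a_105 = 142;  a_106 = 250
  a_107 = 247;  a_108 = 141;  a_109 = 155;  a_110 = 17;  a_111 = 45;  a_112 = 164
  a_113 = 38;  a_114 = 11;  a_115 = 89;  a_116 = 60;  a_117 = 83;  a_118 = 30
  a_119 = 92;  a_120 = 33;  a_121 = 110;  a_122 = 168;  a_123 = 222;  a_124 = 54
  a_125 = 23;  a_126 = 72;  a_127 = 155;  a_128 = 64;  a_129 = 207;  a_130 = 177
  a_131 = 93;  a_132 = 50;  a_133 = 117;  a_134 = 157;  a_135 = 176;  a_136 = 88
  a_137 = 26;  a_138 = 71;  a_139 = 19;  a_140 = 127;  a_141 = 209;  a_142 = 93
  a_143 = 64;  a_144 = 220;  a_145 = 91;  a_146 = 127;  a_147 = 80;  a_148 = 161
  a_149 = 108;  a_150 = 78;  a_151 = 169;  a_152 = 172;  a_153 = 94;  a_154 = 118
  a_155 = 202;  a_156 = 231;  a_157 = 134;  a_158 = 145;  a_159 = 118;  a_160 = 93
  a_161 = 79;  a_162 = 25;  a_163 = 86
a_164 = 24·86 + 245·25 + 106·79 + 166·93 + 13·118 = 255
a_165 = 24·255 + 245·86 + 106·25 + 166·79 + 13·93 = 131

131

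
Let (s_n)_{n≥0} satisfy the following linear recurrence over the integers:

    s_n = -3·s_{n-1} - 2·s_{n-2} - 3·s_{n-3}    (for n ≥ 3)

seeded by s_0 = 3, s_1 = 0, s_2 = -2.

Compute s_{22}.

s_3 = -3·-2 + -2·0 + -3·3 = -3
s_4 = -3·-3 + -2·-2 + -3·0 = 13
s_5 = -3·13 + -2·-3 + -3·-2 = -27
s_6 = -3·-27 + -2·13 + -3·-3 = 64
s_7 = -3·64 + -2·-27 + -3·13 = -177
s_8 = -3·-177 + -2·64 + -3·-27 = 484
s_9 = -3·484 + -2·-177 + -3·64 = -1290
s_10 = -3·-1290 + -2·484 + -3·-177 = 3433
s_11 = -3·3433 + -2·-1290 + -3·484 = -9171
s_12 = -3·-9171 + -2·3433 + -3·-1290 = 24517
s_13 = -3·24517 + -2·-9171 + -3·3433 = -65508
s_14 = -3·-65508 + -2·24517 + -3·-9171 = 175003
s_15 = -3·175003 + -2·-65508 + -3·24517 = -467544
s_16 = -3·-467544 + -2·175003 + -3·-65508 = 1249150
s_17 = -3·1249150 + -2·-467544 + -3·175003 = -3337371
s_18 = -3·-3337371 + -2·1249150 + -3·-467544 = 8916445
s_19 = -3·8916445 + -2·-3337371 + -3·1249150 = -23822043
s_20 = -3·-23822043 + -2·8916445 + -3·-3337371 = 63645352
s_21 = -3·63645352 + -2·-23822043 + -3·8916445 = -170041305
s_22 = -3·-170041305 + -2·63645352 + -3·-23822043 = 454299340

454299340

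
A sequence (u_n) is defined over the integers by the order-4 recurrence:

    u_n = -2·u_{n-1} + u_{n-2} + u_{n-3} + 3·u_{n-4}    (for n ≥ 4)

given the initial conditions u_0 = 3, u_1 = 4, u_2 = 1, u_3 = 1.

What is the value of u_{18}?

u_4 = -2·1 + 1·1 + 1·4 + 3·3 = 12
u_5 = -2·12 + 1·1 + 1·1 + 3·4 = -10
u_6 = -2·-10 + 1·12 + 1·1 + 3·1 = 36
u_7 = -2·36 + 1·-10 + 1·12 + 3·1 = -67
u_8 = -2·-67 + 1·36 + 1·-10 + 3·12 = 196
u_9 = -2·196 + 1·-67 + 1·36 + 3·-10 = -453
u_10 = -2·-453 + 1·196 + 1·-67 + 3·36 = 1143
u_11 = -2·1143 + 1·-453 + 1·196 + 3·-67 = -2744
u_12 = -2·-2744 + 1·1143 + 1·-453 + 3·196 = 6766
u_13 = -2·6766 + 1·-2744 + 1·1143 + 3·-453 = -16492
u_14 = -2·-16492 + 1·6766 + 1·-2744 + 3·1143 = 40435
u_15 = -2·40435 + 1·-16492 + 1·6766 + 3·-2744 = -98828
u_16 = -2·-98828 + 1·40435 + 1·-16492 + 3·6766 = 241897
u_17 = -2·241897 + 1·-98828 + 1·40435 + 3·-16492 = -591663
u_18 = -2·-591663 + 1·241897 + 1·-98828 + 3·40435 = 1447700

1447700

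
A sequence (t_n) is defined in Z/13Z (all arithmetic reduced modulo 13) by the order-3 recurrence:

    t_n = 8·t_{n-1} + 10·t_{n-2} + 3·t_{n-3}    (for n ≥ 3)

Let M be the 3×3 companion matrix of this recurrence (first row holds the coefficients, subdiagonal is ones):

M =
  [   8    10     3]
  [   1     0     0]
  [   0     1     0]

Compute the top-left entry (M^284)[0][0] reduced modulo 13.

12

(M^284)[0][0] is the top entry after applying M 284 times to the unit state (1, 0, 0). Equivalently it is h_{286} for the auxiliary sequence (h_n) obeying the same recurrence with h_2 = 1 and h_i = 0 for 0 ≤ i < 2:
h_3 = 8·1 + 10·0 + 3·0 = 8
h_4 = 8·8 + 10·1 + 3·0 = 9
h_5 = 8·9 + 10·8 + 3·1 = 12
h_6 = 8·12 + 10·9 + 3·8 = 2
h_7 = 8·2 + 10·12 + 3·9 = 7
h_8 = 8·7 + 10·2 + 3·12 = 8
h_9 = 8·8 + 10·7 + 3·2 = 10
h_10 = 8·10 + 10·8 + 3·7 = 12
h_11 = 8·12 + 10·10 + 3·8 = 12
h_12 = 8·12 + 10·12 + 3·10 = 12
h_13 = 8·12 + 10·12 + 3·12 = 5
h_14 = 8·5 + 10·12 + 3·12 = 1
h_15 = 8·1 + 10·5 + 3·12 = 3
h_16 = 8·3 + 10·1 + 3·5 = 10
h_17 = 8·10 + 10·3 + 3·1 = 9
h_18 = 8·9 + 10·10 + 3·3 = 12
h_19 = 8·12 + 10·9 + 3·10 = 8
h_20 = 8·8 + 10·12 + 3·9 = 3
h_21 = 8·3 + 10·8 + 3·12 = 10
h_22 = 8·10 + 10·3 + 3·8 = 4
h_23 = 8·4 + 10·10 + 3·3 = 11
h_24 = 8·11 + 10·4 + 3·10 = 2
h_25 = 8·2 + 10·11 + 3·4 = 8
h_26 = 8·8 + 10·2 + 3·11 = 0
h_27 = 8·0 + 10·8 + 3·2 = 8
h_28 = 8·8 + 10·0 + 3·8 = 10
h_29 = 8·10 + 10·8 + 3·0 = 4
h_30 = 8·4 + 10·10 + 3·8 = 0
h_31 = 8·0 + 10·4 + 3·10 = 5
h_32 = 8·5 + 10·0 + 3·4 = 0
h_33 = 8·0 + 10·5 + 3·0 = 11
h_34 = 8·11 + 10·0 + 3·5 = 12
h_35 = 8·12 + 10·11 + 3·0 = 11
h_36 = 8·11 + 10·12 + 3·11 = 7
h_37 = 8·7 + 10·11 + 3·12 = 7
h_38 = 8·7 + 10·7 + 3·11 = 3
h_39 = 8·3 + 10·7 + 3·7 = 11
h_40 = 8·11 + 10·3 + 3·7 = 9
h_41 = 8·9 + 10·11 + 3·3 = 9
h_42 = 8·9 + 10·9 + 3·11 = 0
h_43 = 8·0 + 10·9 + 3·9 = 0
h_44 = 8·0 + 10·0 + 3·9 = 1
(h_42, h_43, h_44) = (0, 0, 1) = (h_0, h_1, h_2), so the sequence has period 42.
286 ≡ 34 (mod 42), hence h_286 = h_34 = 12.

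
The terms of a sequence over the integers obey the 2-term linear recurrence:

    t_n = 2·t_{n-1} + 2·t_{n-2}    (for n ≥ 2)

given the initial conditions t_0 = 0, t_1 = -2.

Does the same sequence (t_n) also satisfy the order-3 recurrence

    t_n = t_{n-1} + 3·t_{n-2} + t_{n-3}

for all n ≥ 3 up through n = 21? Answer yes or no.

no

Terms t_0..t_21: 0, -2, -4, -12, -32, -88, -240, -656, -1792, -4896, -13376, -36544, -99840, -272768, -745216, -2035968, -5562368, -15196672, -41518080, -113429504, -309895168, -846649344
n=3: candidate gives -10, actual t_3 = -12 ✗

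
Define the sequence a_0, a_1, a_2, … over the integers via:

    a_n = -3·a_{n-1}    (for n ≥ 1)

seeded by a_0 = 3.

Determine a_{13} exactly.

-4782969

a_1 = -3·3 = -9
a_2 = -3·-9 = 27
a_3 = -3·27 = -81
a_4 = -3·-81 = 243
a_5 = -3·243 = -729
a_6 = -3·-729 = 2187
a_7 = -3·2187 = -6561
a_8 = -3·-6561 = 19683
a_9 = -3·19683 = -59049
a_10 = -3·-59049 = 177147
a_11 = -3·177147 = -531441
a_12 = -3·-531441 = 1594323
a_13 = -3·1594323 = -4782969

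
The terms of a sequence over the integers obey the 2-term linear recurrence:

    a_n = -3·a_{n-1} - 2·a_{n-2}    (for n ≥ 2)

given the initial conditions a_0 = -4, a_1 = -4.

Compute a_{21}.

a_2 = -3·-4 + -2·-4 = 20
a_3 = -3·20 + -2·-4 = -52
a_4 = -3·-52 + -2·20 = 116
a_5 = -3·116 + -2·-52 = -244
a_6 = -3·-244 + -2·116 = 500
a_7 = -3·500 + -2·-244 = -1012
a_8 = -3·-1012 + -2·500 = 2036
a_9 = -3·2036 + -2·-1012 = -4084
a_10 = -3·-4084 + -2·2036 = 8180
a_11 = -3·8180 + -2·-4084 = -16372
a_12 = -3·-16372 + -2·8180 = 32756
a_13 = -3·32756 + -2·-16372 = -65524
a_14 = -3·-65524 + -2·32756 = 131060
a_15 = -3·131060 + -2·-65524 = -262132
a_16 = -3·-262132 + -2·131060 = 524276
a_17 = -3·524276 + -2·-262132 = -1048564
a_18 = -3·-1048564 + -2·524276 = 2097140
a_19 = -3·2097140 + -2·-1048564 = -4194292
a_20 = -3·-4194292 + -2·2097140 = 8388596
a_21 = -3·8388596 + -2·-4194292 = -16777204

-16777204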